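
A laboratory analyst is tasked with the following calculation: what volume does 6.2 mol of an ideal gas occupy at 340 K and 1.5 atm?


PV = nRT  (R = 0.08206 L·atm/(mol·K))
V = nRT/P = 6.2×0.08206×340/1.5
= 115.322 L

115.322 L


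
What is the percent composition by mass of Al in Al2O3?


M(Al2O3) = 2×26.98 + 3×16.0 = 101.96 g/mol
Mass of Al = 2 × 26.98 = 53.96 g/mol
% Al = 53.96/101.96 × 100 = 52.92%

52.92%


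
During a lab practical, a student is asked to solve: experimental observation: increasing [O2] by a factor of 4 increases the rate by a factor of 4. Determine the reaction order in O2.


rate ∝ [O2]^n
4^n = 4 → n = 1
Order in O2: 1

1


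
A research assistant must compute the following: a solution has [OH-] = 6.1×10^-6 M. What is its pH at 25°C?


pOH = -log10([OH-]) = -log10(6.1×10^-6)
= 6 - log10(6.1) = 5.21
pH = 14 - pOH = 14 - 5.21 = 8.79

8.79


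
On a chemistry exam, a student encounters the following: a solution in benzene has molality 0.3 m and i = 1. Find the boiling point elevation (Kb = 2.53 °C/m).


ΔTb = Kb × m × i
= 2.53 × 0.3 × 1
= 0.759 °C

0.759 °C


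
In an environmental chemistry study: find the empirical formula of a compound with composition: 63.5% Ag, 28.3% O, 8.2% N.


Assume 100 g sample. Moles of each element:
  Ag: 63.5/107.87 = 0.589 mol
  O: 28.3/16.0 = 1.769 mol
  N: 8.2/14.01 = 0.585 mol
Divide by smallest (0.585):
  Ag: 0.589/0.585 = 1.01
  O: 1.769/0.585 = 3.02
  N: 0.585/0.585 = 1.0
Empirical formula: AgNO3

AgNO3


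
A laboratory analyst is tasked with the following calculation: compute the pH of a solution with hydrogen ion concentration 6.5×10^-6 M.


pH = -log10([H+]) = -log10(6.5×10^-6)
= 6 - log10(6.5)
= 6 - 0.81
= 5.19

5.19


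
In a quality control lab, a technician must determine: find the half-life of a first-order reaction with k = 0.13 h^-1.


t½ = ln2/k = 0.693147/(0.13 h^-1)
= 5.332 h

5.332 h


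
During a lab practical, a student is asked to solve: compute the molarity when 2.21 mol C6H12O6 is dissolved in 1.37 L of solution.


M = n/V = 2.21/1.37 = 1.613 mol/L

1.613 M


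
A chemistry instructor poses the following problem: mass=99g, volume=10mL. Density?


ρ = mass/volume
= 99/10
= 9.9 g/mL

9.9 g/mL


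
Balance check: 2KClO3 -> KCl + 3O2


Equation: 2KClO3 -> KCl + 3O2
Check atoms: Cl: 2≠1, K: 2≠1, O: 6=6
Not balanced

No, not balanced


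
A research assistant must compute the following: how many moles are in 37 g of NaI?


M(NaI) = 149.89 g/mol
n = mass/M = 37/149.89 = 0.2468 mol

0.2468 mol


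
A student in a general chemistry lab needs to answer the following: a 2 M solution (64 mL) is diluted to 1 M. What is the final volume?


C1V1 = C2V2
2 × 64 = 1 × V2
V2 = 128/1 = 128.0 mL

128.0 mL


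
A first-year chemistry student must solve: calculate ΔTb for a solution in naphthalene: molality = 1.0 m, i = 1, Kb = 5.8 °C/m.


ΔTb = Kb × m × i
= 5.8 × 1.0 × 1
= 5.8 °C

5.8 °C


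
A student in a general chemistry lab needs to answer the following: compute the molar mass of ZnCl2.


M(ZnCl2) = 1×65.38 + 2×35.45
= 65.38 + 70.9
= 136.28 g/mol

136.28 g/mol


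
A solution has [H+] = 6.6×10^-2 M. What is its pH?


pH = -log10([H+]) = -log10(6.6×10^-2)
= 2 - log10(6.6)
= 2 - 0.82
= 1.18

1.18


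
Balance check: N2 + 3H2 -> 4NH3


Equation: N2 + 3H2 -> 4NH3
Check atoms: H: 6≠12, N: 2≠4
Not balanced

No, not balanced


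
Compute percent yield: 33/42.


% yield = actual/theoretical × 100
= 33/42 × 100
= 78.57%

78.57%


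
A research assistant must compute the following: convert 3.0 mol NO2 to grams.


M(NO2) = 46.01 g/mol
mass = n × M = 3.0 × 46.01 = 138.03 g

138.03 g


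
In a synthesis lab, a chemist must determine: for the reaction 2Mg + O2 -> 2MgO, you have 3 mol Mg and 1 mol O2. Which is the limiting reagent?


Mole ratio available / coefficient:
  Mg: 3/2 = 1.500
  O2: 1/1 = 1.000
Smaller ratio is limiting.

O2


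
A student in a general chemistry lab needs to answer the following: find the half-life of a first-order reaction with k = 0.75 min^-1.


t½ = ln2/k = 0.693147/(0.75 min^-1)
= 0.9242 min

0.9242 min


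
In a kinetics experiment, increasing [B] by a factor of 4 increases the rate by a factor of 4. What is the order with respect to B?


rate ∝ [B]^n
4^n = 4 → n = 1
Order in B: 1

1


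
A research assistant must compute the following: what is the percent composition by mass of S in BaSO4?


M(BaSO4) = 1×137.33 + 1×32.07 + 4×16.0 = 233.40 g/mol
Mass of S = 1 × 32.07 = 32.07 g/mol
% S = 32.07/233.40 × 100 = 13.74%

13.74%


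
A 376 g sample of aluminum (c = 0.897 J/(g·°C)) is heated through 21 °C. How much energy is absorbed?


q = mcΔT = 376 × 0.897 × 21
= 7082.71 J

7082.71 J


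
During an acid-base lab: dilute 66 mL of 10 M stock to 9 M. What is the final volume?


C1V1 = C2V2
10 × 66 = 9 × V2
V2 = 660/9 = 73.33 mL

73.33 mL


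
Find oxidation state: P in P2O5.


2x + 5(-2) = 0, so x = +5
Oxidation number: +5

+5


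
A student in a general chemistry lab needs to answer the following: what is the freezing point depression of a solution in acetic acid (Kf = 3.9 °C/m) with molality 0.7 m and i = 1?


ΔTf = Kf × m × i
= 3.9 × 0.7 × 1
= 2.73 °C

2.73 °C


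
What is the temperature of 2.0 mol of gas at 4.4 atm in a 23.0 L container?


PV = nRT  (R = 0.08206 L·atm/(mol·K))
T = PV/(nR) = 4.4×23.0/(2.0×0.08206)
= 101.20/0.164120
= 616.62 K

616.62 K


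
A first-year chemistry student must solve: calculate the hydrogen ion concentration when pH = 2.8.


[H+] = 10^(-pH) = 10^(-2.8)
= 1.58×10^-3 M

1.58×10^-3 M


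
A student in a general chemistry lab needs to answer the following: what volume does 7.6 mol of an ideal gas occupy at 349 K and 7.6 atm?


PV = nRT  (R = 0.08206 L·atm/(mol·K))
V = nRT/P = 7.6×0.08206×349/7.6
= 28.639 L

28.639 L


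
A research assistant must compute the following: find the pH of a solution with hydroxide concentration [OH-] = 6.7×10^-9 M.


pOH = -log10([OH-]) = -log10(6.7×10^-9)
= 9 - log10(6.7) = 8.17
pH = 14 - pOH = 14 - 8.17 = 5.83

5.83


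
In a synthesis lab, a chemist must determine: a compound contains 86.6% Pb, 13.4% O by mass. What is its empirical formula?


Assume 100 g sample. Moles of each element:
  Pb: 86.6/207.2 = 0.418 mol
  O: 13.4/16.0 = 0.838 mol
Divide by smallest (0.418):
  Pb: 0.418/0.418 = 1.0
  O: 0.838/0.418 = 2.0
Empirical formula: PbO2

PbO2


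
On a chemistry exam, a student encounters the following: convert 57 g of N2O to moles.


M(N2O) = 44.02 g/mol
n = mass/M = 57/44.02 = 1.2949 mol

1.2949 mol


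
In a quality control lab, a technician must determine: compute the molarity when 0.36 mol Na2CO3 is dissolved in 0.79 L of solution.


M = n/V = 0.36/0.79 = 0.456 mol/L

0.456 M


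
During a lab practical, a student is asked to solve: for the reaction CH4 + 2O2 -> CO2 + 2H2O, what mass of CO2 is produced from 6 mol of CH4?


Mole ratio CO2:CH4 = 1:1
n(CO2) = 6 × 1/1 = 6.000 mol
mass = 6.000 × 44.01 = 264.06 g

264.06 g


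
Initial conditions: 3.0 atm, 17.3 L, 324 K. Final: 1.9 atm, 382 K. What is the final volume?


P1V1/T1 = P2V2/T2
V2 = P1V1T2/(T1P2)
= 3.0×17.3×382/(324×1.9)
= 32.206 L

32.206 L


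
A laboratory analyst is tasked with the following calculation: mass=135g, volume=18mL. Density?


ρ = mass/volume
= 135/18
= 7.5 g/mL

7.5 g/mL


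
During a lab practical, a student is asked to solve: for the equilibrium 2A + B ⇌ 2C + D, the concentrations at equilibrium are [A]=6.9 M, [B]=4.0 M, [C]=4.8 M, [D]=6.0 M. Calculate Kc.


Kc = [C]^2[D]/([A]^2[B])
= (4.8^2 × 6.0^1)/(6.9^2 × 4.0^1)
= 138.24/190.44
= 0.7259

0.7259


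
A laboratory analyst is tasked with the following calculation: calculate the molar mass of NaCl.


M(NaCl) = 1×22.99 + 1×35.45
= 22.99 + 35.45
= 58.44 g/mol

58.44 g/mol


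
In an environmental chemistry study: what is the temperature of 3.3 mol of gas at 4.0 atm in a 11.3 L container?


PV = nRT  (R = 0.08206 L·atm/(mol·K))
T = PV/(nR) = 4.0×11.3/(3.3×0.08206)
= 45.20/0.270798
= 166.91 K

166.91 K


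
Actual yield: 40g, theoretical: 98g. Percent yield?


% yield = actual/theoretical × 100
= 40/98 × 100
= 40.82%

40.82%


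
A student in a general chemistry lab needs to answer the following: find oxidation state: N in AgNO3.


(+1) + x + 3(-2) = 0, so x = +5
Oxidation number: +5

+5


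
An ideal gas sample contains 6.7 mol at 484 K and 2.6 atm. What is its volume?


PV = nRT  (R = 0.08206 L·atm/(mol·K))
V = nRT/P = 6.7×0.08206×484/2.6
= 102.348 L

102.348 L


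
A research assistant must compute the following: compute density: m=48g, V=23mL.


ρ = mass/volume
= 48/23
= 2.087 g/mL

2.087 g/mL


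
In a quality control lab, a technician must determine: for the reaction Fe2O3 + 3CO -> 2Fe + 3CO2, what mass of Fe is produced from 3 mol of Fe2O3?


Mole ratio Fe:Fe2O3 = 2:1
n(Fe) = 3 × 2/1 = 6.000 mol
mass = 6.000 × 55.85 = 335.1 g

335.1 g


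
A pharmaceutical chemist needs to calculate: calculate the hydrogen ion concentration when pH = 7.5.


[H+] = 10^(-pH) = 10^(-7.5)
= 3.16×10^-8 M

3.16×10^-8 M


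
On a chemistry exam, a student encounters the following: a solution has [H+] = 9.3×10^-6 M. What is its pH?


pH = -log10([H+]) = -log10(9.3×10^-6)
= 6 - log10(9.3)
= 6 - 0.97
= 5.03

5.03


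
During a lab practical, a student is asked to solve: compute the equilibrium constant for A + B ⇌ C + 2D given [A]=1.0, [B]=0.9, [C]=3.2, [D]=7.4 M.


Kc = [C][D]^2/([A][B])
= (3.2^1 × 7.4^2)/(1.0^1 × 0.9^1)
= 175.232/0.9
= 194.7

194.7


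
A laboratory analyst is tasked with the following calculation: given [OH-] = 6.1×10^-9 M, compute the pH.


pOH = -log10([OH-]) = -log10(6.1×10^-9)
= 9 - log10(6.1) = 8.21
pH = 14 - pOH = 14 - 8.21 = 5.79

5.79


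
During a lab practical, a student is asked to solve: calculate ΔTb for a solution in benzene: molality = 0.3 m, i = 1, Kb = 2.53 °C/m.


ΔTb = Kb × m × i
= 2.53 × 0.3 × 1
= 0.759 °C

0.759 °C


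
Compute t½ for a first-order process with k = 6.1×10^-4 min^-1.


t½ = ln2/k = 0.693147/(6.1×10^-4 min^-1)
= 1136 min

1136 min


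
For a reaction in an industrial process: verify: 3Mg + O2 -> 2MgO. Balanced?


Equation: 3Mg + O2 -> 2MgO
Check atoms: Mg: 3≠2, O: 2=2
Not balanced

No, not balanced


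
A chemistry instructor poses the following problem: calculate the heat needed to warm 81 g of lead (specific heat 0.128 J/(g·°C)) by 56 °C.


q = mcΔT = 81 × 0.128 × 56
= 580.61 J

580.61 J


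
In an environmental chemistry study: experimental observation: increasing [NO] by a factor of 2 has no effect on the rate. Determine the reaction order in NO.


rate ∝ [NO]^n
rate ∝ [NO]^0
Order in NO: 0

0


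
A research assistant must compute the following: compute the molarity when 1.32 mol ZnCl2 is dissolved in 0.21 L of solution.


M = n/V = 1.32/0.21 = 6.286 mol/L

6.286 M


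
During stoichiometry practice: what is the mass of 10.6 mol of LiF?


M(LiF) = 25.94 g/mol
mass = n × M = 10.6 × 25.94 = 274.96 g

274.96 g


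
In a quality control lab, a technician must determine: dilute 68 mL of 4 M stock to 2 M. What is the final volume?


C1V1 = C2V2
4 × 68 = 2 × V2
V2 = 272/2 = 136.0 mL

136.0 mL


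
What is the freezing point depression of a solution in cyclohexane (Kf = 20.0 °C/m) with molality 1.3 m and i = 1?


ΔTf = Kf × m × i
= 20.0 × 1.3 × 1
= 26.0 °C

26.0 °C


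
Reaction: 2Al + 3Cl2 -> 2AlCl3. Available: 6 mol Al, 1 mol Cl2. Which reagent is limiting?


Mole ratio available / coefficient:
  Al: 6/2 = 3.000
  Cl2: 1/3 = 0.333
Smaller ratio is limiting.

Cl2


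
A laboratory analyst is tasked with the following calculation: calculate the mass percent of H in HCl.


M(HCl) = 1×1.008 + 1×35.45 = 36.458 g/mol
Mass of H = 1 × 1.008 = 1.008 g/mol
% H = 1.008/36.458 × 100 = 2.76%

2.76%


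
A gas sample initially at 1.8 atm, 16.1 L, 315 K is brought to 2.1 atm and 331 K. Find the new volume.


P1V1/T1 = P2V2/T2
V2 = P1V1T2/(T1P2)
= 1.8×16.1×331/(315×2.1)
= 14.501 L

14.501 L


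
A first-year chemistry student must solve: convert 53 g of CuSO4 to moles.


M(CuSO4) = 159.62 g/mol
n = mass/M = 53/159.62 = 0.332 mol

0.332 mol


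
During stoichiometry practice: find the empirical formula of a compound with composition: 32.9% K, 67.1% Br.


Assume 100 g sample. Moles of each element:
  K: 32.9/39.1 = 0.841 mol
  Br: 67.1/79.9 = 0.84 mol
Divide by smallest (0.84):
  K: 0.841/0.84 = 1.0
  Br: 0.84/0.84 = 1.0
Empirical formula: KBr

KBr


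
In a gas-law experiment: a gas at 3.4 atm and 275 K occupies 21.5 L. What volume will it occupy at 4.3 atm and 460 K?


P1V1/T1 = P2V2/T2
V2 = P1V1T2/(T1P2)
= 3.4×21.5×460/(275×4.3)
= 28.436 L

28.436 L


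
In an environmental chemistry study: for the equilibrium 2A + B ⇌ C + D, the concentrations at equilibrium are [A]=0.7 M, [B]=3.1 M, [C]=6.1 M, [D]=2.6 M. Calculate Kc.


Kc = [C][D]/([A]^2[B])
= (6.1^1 × 2.6^1)/(0.7^2 × 3.1^1)
= 15.86/1.519
= 10.44

10.44


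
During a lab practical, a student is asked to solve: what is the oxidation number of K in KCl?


Group 1 metal: +1
Oxidation number: +1

+1


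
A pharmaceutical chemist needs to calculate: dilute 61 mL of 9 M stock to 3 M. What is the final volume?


C1V1 = C2V2
9 × 61 = 3 × V2
V2 = 549/3 = 183.0 mL

183.0 mL


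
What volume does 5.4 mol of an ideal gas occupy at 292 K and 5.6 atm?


PV = nRT  (R = 0.08206 L·atm/(mol·K))
V = nRT/P = 5.4×0.08206×292/5.6
= 23.106 L

23.106 L


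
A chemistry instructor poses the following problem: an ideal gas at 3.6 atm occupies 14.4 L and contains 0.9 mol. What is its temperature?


PV = nRT  (R = 0.08206 L·atm/(mol·K))
T = PV/(nR) = 3.6×14.4/(0.9×0.08206)
= 51.84/0.073854
= 701.93 K

701.93 K


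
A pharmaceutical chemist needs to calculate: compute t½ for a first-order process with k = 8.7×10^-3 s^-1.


t½ = ln2/k = 0.693147/(8.7×10^-3 s^-1)
= 79.67 s

79.67 s


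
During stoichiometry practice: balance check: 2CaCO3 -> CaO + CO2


Equation: 2CaCO3 -> CaO + CO2
Check atoms: C: 2≠1, Ca: 2≠1, O: 6≠3
Not balanced

No, not balanced


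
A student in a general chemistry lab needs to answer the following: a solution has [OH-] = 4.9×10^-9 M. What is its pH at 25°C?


pOH = -log10([OH-]) = -log10(4.9×10^-9)
= 9 - log10(4.9) = 8.31
pH = 14 - pOH = 14 - 8.31 = 5.69

5.69


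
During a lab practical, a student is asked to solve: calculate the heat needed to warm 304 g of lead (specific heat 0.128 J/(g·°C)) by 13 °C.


q = mcΔT = 304 × 0.128 × 13
= 505.86 J

505.86 J


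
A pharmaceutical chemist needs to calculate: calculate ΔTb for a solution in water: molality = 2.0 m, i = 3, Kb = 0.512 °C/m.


ΔTb = Kb × m × i
= 0.512 × 2.0 × 3
= 3.072 °C

3.072 °C


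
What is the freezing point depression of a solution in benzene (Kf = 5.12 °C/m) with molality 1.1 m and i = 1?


ΔTf = Kf × m × i
= 5.12 × 1.1 × 1
= 5.632 °C

5.632 °C


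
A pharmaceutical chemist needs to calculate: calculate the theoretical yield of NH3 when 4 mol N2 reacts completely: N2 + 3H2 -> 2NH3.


Mole ratio NH3:N2 = 2:1
n(NH3) = 4 × 2/1 = 8.000 mol
mass = 8.000 × 17.03 = 136.24 g

136.24 g


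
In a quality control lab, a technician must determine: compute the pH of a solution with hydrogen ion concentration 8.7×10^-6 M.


pH = -log10([H+]) = -log10(8.7×10^-6)
= 6 - log10(8.7)
= 6 - 0.94
= 5.06

5.06


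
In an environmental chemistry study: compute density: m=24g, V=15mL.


ρ = mass/volume
= 24/15
= 1.6 g/mL

1.6 g/mL


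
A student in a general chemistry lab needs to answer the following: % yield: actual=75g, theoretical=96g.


% yield = actual/theoretical × 100
= 75/96 × 100
= 78.12%

78.12%


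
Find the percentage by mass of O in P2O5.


M(P2O5) = 2×30.97 + 5×16.0 = 141.94 g/mol
Mass of O = 5 × 16.0 = 80.00 g/mol
% O = 80.00/141.94 × 100 = 56.36%

56.36%


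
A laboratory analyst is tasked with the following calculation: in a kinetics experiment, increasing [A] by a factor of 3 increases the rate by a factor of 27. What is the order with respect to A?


rate ∝ [A]^n
3^n = 27 → n = 3
Order in A: 3

3


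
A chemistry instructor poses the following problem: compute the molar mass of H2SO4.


M(H2SO4) = 2×1.008 + 1×32.07 + 4×16.0
= 2.02 + 32.07 + 64.0
= 98.09 g/mol

98.09 g/mol


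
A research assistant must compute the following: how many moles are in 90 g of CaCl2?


M(CaCl2) = 110.98 g/mol
n = mass/M = 90/110.98 = 0.811 mol

0.811 mol


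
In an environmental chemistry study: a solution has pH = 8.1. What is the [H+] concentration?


[H+] = 10^(-pH) = 10^(-8.1)
= 7.94×10^-9 M

7.94×10^-9 M


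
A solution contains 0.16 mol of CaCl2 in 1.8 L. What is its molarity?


M = n/V = 0.16/1.8 = 0.089 mol/L

0.089 M


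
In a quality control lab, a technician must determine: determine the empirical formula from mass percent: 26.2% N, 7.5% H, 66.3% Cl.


Assume 100 g sample. Moles of each element:
  N: 26.2/14.01 = 1.87 mol
  H: 7.5/1.008 = 7.44 mol
  Cl: 66.3/35.45 = 1.87 mol
Divide by smallest (1.87):
  N: 1.87/1.87 = 1.0
  H: 7.44/1.87 = 3.98
  Cl: 1.87/1.87 = 1.0
Empirical formula: NH4Cl

NH4Cl


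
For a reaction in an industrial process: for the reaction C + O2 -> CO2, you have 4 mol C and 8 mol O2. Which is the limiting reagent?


Mole ratio available / coefficient:
  C: 4/1 = 4.000
  O2: 8/1 = 8.000
Smaller ratio is limiting.

C


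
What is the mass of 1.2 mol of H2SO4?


M(H2SO4) = 98.09 g/mol
mass = n × M = 1.2 × 98.09 = 117.71 g

117.71 g


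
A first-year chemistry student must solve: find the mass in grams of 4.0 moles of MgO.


M(MgO) = 40.31 g/mol
mass = n × M = 4.0 × 40.31 = 161.24 g

161.24 g


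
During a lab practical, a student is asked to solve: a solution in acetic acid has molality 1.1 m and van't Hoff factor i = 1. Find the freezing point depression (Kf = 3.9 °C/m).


ΔTf = Kf × m × i
= 3.9 × 1.1 × 1
= 4.29 °C

4.29 °C


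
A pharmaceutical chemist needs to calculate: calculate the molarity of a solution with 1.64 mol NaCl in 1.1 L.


M = n/V = 1.64/1.1 = 1.491 mol/L

1.491 M


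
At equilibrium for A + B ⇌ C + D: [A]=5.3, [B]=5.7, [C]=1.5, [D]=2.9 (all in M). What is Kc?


Kc = [C][D]/([A][B])
= (1.5^1 × 2.9^1)/(5.3^1 × 5.7^1)
= 4.35/30.21
= 0.1440

0.1440


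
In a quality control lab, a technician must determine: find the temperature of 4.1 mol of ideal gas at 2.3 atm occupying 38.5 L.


PV = nRT  (R = 0.08206 L·atm/(mol·K))
T = PV/(nR) = 2.3×38.5/(4.1×0.08206)
= 88.55/0.336446
= 263.19 K

263.19 K


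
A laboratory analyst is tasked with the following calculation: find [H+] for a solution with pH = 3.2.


[H+] = 10^(-pH) = 10^(-3.2)
= 6.31×10^-4 M

6.31×10^-4 M


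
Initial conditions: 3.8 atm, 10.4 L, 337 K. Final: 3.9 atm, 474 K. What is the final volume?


P1V1/T1 = P2V2/T2
V2 = P1V1T2/(T1P2)
= 3.8×10.4×474/(337×3.9)
= 14.253 L

14.253 L


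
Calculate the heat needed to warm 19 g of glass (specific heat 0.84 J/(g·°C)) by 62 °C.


q = mcΔT = 19 × 0.84 × 62
= 989.52 J

989.52 J


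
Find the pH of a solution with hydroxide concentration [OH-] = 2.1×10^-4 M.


pOH = -log10([OH-]) = -log10(2.1×10^-4)
= 4 - log10(2.1) = 3.68
pH = 14 - pOH = 14 - 3.68 = 10.32

10.32


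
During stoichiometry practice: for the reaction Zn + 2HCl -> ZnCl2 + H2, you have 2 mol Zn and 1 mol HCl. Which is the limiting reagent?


Mole ratio available / coefficient:
  Zn: 2/1 = 2.000
  HCl: 1/2 = 0.500
Smaller ratio is limiting.

HCl


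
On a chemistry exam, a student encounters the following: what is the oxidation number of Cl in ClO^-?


x + (-2) = -1, so x = +1
Oxidation number: +1

+1


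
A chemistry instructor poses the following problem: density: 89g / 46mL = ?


ρ = mass/volume
= 89/46
= 1.935 g/mL

1.935 g/mL


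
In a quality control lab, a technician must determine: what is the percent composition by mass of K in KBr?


M(KBr) = 1×39.1 + 1×79.9 = 119.00 g/mol
Mass of K = 1 × 39.1 = 39.10 g/mol
% K = 39.10/119.00 × 100 = 32.86%

32.86%


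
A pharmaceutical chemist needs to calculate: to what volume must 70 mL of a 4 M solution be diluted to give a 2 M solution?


C1V1 = C2V2
4 × 70 = 2 × V2
V2 = 280/2 = 140.0 mL

140.0 mL


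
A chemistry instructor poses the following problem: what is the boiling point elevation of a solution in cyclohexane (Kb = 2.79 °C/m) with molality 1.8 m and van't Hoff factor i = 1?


ΔTb = Kb × m × i
= 2.79 × 1.8 × 1
= 5.022 °C

5.022 °C


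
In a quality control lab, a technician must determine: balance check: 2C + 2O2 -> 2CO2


Equation: 2C + 2O2 -> 2CO2
Check atoms: C: 2=2, O: 4=4
Balanced

Yes, balanced


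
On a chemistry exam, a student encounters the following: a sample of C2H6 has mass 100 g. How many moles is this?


M(C2H6) = 30.07 g/mol
n = mass/M = 100/30.07 = 3.3256 mol

3.3256 mol


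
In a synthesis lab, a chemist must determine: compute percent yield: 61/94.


% yield = actual/theoretical × 100
= 61/94 × 100
= 64.89%

64.89%


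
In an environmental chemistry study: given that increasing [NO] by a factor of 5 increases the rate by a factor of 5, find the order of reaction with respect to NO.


rate ∝ [NO]^n
5^n = 5 → n = 1
Order in NO: 1

1


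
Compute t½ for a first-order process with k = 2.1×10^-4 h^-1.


t½ = ln2/k = 0.693147/(2.1×10^-4 h^-1)
= 3301 h

3301 h


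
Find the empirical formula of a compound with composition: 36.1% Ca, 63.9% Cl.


Assume 100 g sample. Moles of each element:
  Ca: 36.1/40.08 = 0.901 mol
  Cl: 63.9/35.45 = 1.803 mol
Divide by smallest (0.901):
  Ca: 0.901/0.901 = 1.0
  Cl: 1.803/0.901 = 2.0
Empirical formula: CaCl2

CaCl2


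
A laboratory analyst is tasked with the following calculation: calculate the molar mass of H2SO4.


M(H2SO4) = 2×1.008 + 1×32.07 + 4×16.0
= 2.02 + 32.07 + 64.0
= 98.09 g/mol

98.09 g/mol


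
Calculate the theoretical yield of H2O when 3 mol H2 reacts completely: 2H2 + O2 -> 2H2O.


Mole ratio H2O:H2 = 2:2
n(H2O) = 3 × 2/2 = 3.000 mol
mass = 3.000 × 18.02 = 54.06 g

54.06 g


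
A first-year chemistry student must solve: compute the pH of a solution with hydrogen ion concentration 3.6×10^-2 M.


pH = -log10([H+]) = -log10(3.6×10^-2)
= 2 - log10(3.6)
= 2 - 0.56
= 1.44

1.44


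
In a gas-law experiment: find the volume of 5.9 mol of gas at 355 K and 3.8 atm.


PV = nRT  (R = 0.08206 L·atm/(mol·K))
V = nRT/P = 5.9×0.08206×355/3.8
= 45.23 L

45.23 L


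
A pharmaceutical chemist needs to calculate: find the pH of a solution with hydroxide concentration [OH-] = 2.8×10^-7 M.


pOH = -log10([OH-]) = -log10(2.8×10^-7)
= 7 - log10(2.8) = 6.55
pH = 14 - pOH = 14 - 6.55 = 7.45

7.45


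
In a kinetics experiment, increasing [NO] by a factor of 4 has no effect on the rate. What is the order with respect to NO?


rate ∝ [NO]^n
rate ∝ [NO]^0
Order in NO: 0

0


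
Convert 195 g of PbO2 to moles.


M(PbO2) = 239.2 g/mol
n = mass/M = 195/239.2 = 0.8152 mol

0.8152 mol


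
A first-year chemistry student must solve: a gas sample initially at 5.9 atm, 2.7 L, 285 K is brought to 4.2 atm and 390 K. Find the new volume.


P1V1/T1 = P2V2/T2
V2 = P1V1T2/(T1P2)
= 5.9×2.7×390/(285×4.2)
= 5.19 L

5.19 L


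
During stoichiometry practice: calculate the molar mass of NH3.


M(NH3) = 1×14.01 + 3×1.008
= 14.01 + 3.02
= 17.03 g/mol

17.03 g/mol


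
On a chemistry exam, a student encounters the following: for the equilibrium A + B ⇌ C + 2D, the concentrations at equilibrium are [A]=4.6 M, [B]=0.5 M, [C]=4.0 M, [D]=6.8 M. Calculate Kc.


Kc = [C][D]^2/([A][B])
= (4.0^1 × 6.8^2)/(4.6^1 × 0.5^1)
= 184.96/2.3
= 80.42

80.42


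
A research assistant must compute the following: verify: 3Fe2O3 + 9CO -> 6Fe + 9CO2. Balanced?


Equation: 3Fe2O3 + 9CO -> 6Fe + 9CO2
Check atoms: C: 9=9, Fe: 6=6, O: 18=18
Balanced

Yes, balanced


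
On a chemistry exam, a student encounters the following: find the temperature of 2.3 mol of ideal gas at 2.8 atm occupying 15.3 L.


PV = nRT  (R = 0.08206 L·atm/(mol·K))
T = PV/(nR) = 2.8×15.3/(2.3×0.08206)
= 42.84/0.188738
= 226.98 K

226.98 K


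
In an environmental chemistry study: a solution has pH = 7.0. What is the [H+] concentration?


[H+] = 10^(-pH) = 10^(-7.0)
= 1.0×10^-7 M

1.0×10^-7 M


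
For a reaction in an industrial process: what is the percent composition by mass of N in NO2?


M(NO2) = 1×14.01 + 2×16.0 = 46.01 g/mol
Mass of N = 1 × 14.01 = 14.01 g/mol
% N = 14.01/46.01 × 100 = 30.45%

30.45%


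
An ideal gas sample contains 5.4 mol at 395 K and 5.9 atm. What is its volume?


PV = nRT  (R = 0.08206 L·atm/(mol·K))
V = nRT/P = 5.4×0.08206×395/5.9
= 29.667 L

29.667 L


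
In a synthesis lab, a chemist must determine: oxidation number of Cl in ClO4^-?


x + 4(-2) = -1, so x = +7
Oxidation number: +7

+7


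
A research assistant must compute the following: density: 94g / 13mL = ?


ρ = mass/volume
= 94/13
= 7.231 g/mL

7.231 g/mL


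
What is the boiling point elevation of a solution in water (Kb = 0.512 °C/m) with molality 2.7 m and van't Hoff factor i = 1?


ΔTb = Kb × m × i
= 0.512 × 2.7 × 1
= 1.3824 °C

1.3824 °C


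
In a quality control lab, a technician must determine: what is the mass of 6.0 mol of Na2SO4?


M(Na2SO4) = 142.05 g/mol
mass = n × M = 6.0 × 142.05 = 852.30 g

852.30 g


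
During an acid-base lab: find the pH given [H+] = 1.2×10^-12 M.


pH = -log10([H+]) = -log10(1.2×10^-12)
= 12 - log10(1.2)
= 12 - 0.08
= 11.92

11.92


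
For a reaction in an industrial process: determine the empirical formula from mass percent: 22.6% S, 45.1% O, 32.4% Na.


Assume 100 g sample. Moles of each element:
  S: 22.6/32.07 = 0.705 mol
  O: 45.1/16.0 = 2.819 mol
  Na: 32.4/22.99 = 1.409 mol
Divide by smallest (0.705):
  S: 0.705/0.705 = 1.0
  O: 2.819/0.705 = 4.0
  Na: 1.409/0.705 = 2.0
Empirical formula: Na2SO4

Na2SO4


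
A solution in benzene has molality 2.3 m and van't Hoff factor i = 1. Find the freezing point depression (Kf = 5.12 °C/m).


ΔTf = Kf × m × i
= 5.12 × 2.3 × 1
= 11.776 °C

11.776 °C


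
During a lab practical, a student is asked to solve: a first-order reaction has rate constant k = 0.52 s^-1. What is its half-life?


t½ = ln2/k = 0.693147/(0.52 s^-1)
= 1.333 s

1.333 s


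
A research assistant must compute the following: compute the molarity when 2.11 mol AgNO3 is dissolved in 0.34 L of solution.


M = n/V = 2.11/0.34 = 6.206 mol/L

6.206 M


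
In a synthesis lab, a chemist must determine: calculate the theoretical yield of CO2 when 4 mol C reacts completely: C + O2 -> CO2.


Mole ratio CO2:C = 1:1
n(CO2) = 4 × 1/1 = 4.000 mol
mass = 4.000 × 44.01 = 176.04 g

176.04 g


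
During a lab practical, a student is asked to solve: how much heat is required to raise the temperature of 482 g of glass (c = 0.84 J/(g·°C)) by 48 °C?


q = mcΔT = 482 × 0.84 × 48
= 19434.24 J

19434.24 J


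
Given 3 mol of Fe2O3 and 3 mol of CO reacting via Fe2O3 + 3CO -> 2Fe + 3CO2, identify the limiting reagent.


Mole ratio available / coefficient:
  Fe2O3: 3/1 = 3.000
  CO: 3/3 = 1.000
Smaller ratio is limiting.

CO


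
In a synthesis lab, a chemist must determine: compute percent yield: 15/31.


% yield = actual/theoretical × 100
= 15/31 × 100
= 48.39%

48.39%


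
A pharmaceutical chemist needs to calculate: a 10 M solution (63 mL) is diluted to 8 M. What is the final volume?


C1V1 = C2V2
10 × 63 = 8 × V2
V2 = 630/8 = 78.75 mL

78.75 mL


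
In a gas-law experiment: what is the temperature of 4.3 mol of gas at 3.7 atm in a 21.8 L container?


PV = nRT  (R = 0.08206 L·atm/(mol·K))
T = PV/(nR) = 3.7×21.8/(4.3×0.08206)
= 80.66/0.352858
= 228.59 K

228.59 K


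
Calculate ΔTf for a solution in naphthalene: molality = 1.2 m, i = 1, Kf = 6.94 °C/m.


ΔTf = Kf × m × i
= 6.94 × 1.2 × 1
= 8.328 °C

8.328 °C


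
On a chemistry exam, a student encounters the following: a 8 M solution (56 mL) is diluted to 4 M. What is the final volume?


C1V1 = C2V2
8 × 56 = 4 × V2
V2 = 448/4 = 112.0 mL

112.0 mL


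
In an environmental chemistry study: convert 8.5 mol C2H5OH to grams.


M(C2H5OH) = 46.07 g/mol
mass = n × M = 8.5 × 46.07 = 391.60 g

391.60 g


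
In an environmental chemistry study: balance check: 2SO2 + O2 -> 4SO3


Equation: 2SO2 + O2 -> 4SO3
Check atoms: O: 6≠12, S: 2≠4
Not balanced

No, not balanced


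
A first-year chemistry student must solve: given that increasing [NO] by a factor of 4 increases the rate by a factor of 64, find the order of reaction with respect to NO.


rate ∝ [NO]^n
4^n = 64 → n = 3
Order in NO: 3

3


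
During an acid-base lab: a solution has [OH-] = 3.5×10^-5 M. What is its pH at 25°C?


pOH = -log10([OH-]) = -log10(3.5×10^-5)
= 5 - log10(3.5) = 4.46
pH = 14 - pOH = 14 - 4.46 = 9.54

9.54


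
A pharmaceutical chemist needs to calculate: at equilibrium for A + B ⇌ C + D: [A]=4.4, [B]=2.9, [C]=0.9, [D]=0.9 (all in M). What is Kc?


Kc = [C][D]/([A][B])
= (0.9^1 × 0.9^1)/(4.4^1 × 2.9^1)
= 0.81/12.76
= 0.06348

0.06348


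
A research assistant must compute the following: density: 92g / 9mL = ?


ρ = mass/volume
= 92/9
= 10.222 g/mL

10.222 g/mL


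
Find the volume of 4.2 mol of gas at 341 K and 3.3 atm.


PV = nRT  (R = 0.08206 L·atm/(mol·K))
V = nRT/P = 4.2×0.08206×341/3.3
= 35.614 L

35.614 L


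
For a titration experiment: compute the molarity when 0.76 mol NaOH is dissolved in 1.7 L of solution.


M = n/V = 0.76/1.7 = 0.447 mol/L

0.447 M


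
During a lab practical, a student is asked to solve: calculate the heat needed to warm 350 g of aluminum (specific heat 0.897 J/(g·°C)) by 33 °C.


q = mcΔT = 350 × 0.897 × 33
= 10360.35 J

10360.35 J


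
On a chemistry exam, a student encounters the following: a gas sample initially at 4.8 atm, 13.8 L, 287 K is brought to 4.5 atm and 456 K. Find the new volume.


P1V1/T1 = P2V2/T2
V2 = P1V1T2/(T1P2)
= 4.8×13.8×456/(287×4.5)
= 23.388 L

23.388 L


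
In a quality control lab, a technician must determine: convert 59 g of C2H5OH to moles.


M(C2H5OH) = 46.07 g/mol
n = mass/M = 59/46.07 = 1.2807 mol

1.2807 mol


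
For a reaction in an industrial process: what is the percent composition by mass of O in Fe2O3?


M(Fe2O3) = 2×55.85 + 3×16.0 = 159.70 g/mol
Mass of O = 3 × 16.0 = 48.00 g/mol
% O = 48.00/159.70 × 100 = 30.06%

30.06%


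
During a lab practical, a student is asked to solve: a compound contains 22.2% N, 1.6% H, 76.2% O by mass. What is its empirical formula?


Assume 100 g sample. Moles of each element:
  N: 22.2/14.01 = 1.585 mol
  H: 1.6/1.008 = 1.587 mol
  O: 76.2/16.0 = 4.763 mol
Divide by smallest (1.585):
  N: 1.585/1.585 = 1.0
  H: 1.587/1.585 = 1.0
  O: 4.763/1.585 = 3.01
Empirical formula: HNO3

HNO3


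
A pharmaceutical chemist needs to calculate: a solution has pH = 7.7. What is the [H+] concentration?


[H+] = 10^(-pH) = 10^(-7.7)
= 2.0×10^-8 M

2.0×10^-8 M


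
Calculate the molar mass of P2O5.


M(P2O5) = 2×30.97 + 5×16.0
= 61.94 + 80.0
= 141.94 g/mol

141.94 g/mol


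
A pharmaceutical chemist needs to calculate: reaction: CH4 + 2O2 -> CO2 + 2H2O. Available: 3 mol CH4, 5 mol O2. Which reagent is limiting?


Mole ratio available / coefficient:
  CH4: 3/1 = 3.000
  O2: 5/2 = 2.500
Smaller ratio is limiting.

O2


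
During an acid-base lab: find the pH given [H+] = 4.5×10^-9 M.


pH = -log10([H+]) = -log10(4.5×10^-9)
= 9 - log10(4.5)
= 9 - 0.65
= 8.35

8.35


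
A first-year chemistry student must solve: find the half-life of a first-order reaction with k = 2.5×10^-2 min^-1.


t½ = ln2/k = 0.693147/(2.5×10^-2 min^-1)
= 27.73 min

27.73 min


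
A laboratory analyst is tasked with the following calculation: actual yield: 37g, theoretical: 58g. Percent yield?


% yield = actual/theoretical × 100
= 37/58 × 100
= 63.79%

63.79%


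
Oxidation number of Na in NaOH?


Group 1 metal: +1
Oxidation number: +1

+1


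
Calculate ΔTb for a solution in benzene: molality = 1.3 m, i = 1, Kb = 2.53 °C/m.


ΔTb = Kb × m × i
= 2.53 × 1.3 × 1
= 3.289 °C

3.289 °C


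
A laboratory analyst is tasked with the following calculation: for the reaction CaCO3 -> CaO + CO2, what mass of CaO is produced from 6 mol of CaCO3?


Mole ratio CaO:CaCO3 = 1:1
n(CaO) = 6 × 1/1 = 6.000 mol
mass = 6.000 × 56.08 = 336.48 g

336.48 g


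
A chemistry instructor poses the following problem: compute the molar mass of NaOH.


M(NaOH) = 1×22.99 + 1×16.0 + 1×1.008
= 22.99 + 16.0 + 1.01
= 40.0 g/mol

40.0 g/mol


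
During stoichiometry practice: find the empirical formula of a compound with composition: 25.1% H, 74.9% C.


Assume 100 g sample. Moles of each element:
  H: 25.1/1.008 = 24.901 mol
  C: 74.9/12.01 = 6.236 mol
Divide by smallest (6.236):
  H: 24.901/6.236 = 3.99
  C: 6.236/6.236 = 1.0
Empirical formula: CH4

CH4


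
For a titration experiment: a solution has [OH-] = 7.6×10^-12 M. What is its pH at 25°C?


pOH = -log10([OH-]) = -log10(7.6×10^-12)
= 12 - log10(7.6) = 11.12
pH = 14 - pOH = 14 - 11.12 = 2.88

2.88


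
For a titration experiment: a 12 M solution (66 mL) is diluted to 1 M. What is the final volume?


C1V1 = C2V2
12 × 66 = 1 × V2
V2 = 792/1 = 792.0 mL

792.0 mL


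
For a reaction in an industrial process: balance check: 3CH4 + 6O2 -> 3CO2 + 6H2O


Equation: 3CH4 + 6O2 -> 3CO2 + 6H2O
Check atoms: C: 3=3, H: 12=12, O: 12=12
Balanced

Yes, balanced


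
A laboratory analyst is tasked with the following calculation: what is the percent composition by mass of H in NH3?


M(NH3) = 1×14.01 + 3×1.008 = 17.034 g/mol
Mass of H = 3 × 1.008 = 3.024 g/mol
% H = 3.024/17.034 × 100 = 17.75%

17.75%


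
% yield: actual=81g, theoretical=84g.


% yield = actual/theoretical × 100
= 81/84 × 100
= 96.43%

96.43%


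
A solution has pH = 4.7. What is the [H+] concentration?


[H+] = 10^(-pH) = 10^(-4.7)
= 2.0×10^-5 M

2.0×10^-5 M


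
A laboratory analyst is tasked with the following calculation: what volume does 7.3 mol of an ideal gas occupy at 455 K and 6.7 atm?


PV = nRT  (R = 0.08206 L·atm/(mol·K))
V = nRT/P = 7.3×0.08206×455/6.7
= 40.681 L

40.681 L


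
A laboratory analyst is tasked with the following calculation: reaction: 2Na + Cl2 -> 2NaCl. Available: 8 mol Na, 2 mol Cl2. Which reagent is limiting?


Mole ratio available / coefficient:
  Na: 8/2 = 4.000
  Cl2: 2/1 = 2.000
Smaller ratio is limiting.

Cl2


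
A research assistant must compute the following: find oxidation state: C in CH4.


x + 4(+1) = 0, so x = -4
Oxidation number: -4

-4


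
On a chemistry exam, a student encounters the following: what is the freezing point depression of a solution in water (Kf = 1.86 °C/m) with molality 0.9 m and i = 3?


ΔTf = Kf × m × i
= 1.86 × 0.9 × 3
= 5.022 °C

5.022 °C


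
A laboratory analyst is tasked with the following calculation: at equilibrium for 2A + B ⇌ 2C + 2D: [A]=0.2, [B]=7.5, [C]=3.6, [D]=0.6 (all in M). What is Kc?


Kc = [C]^2[D]^2/([A]^2[B])
= (3.6^2 × 0.6^2)/(0.2^2 × 7.5^1)
= 4.6656/0.3
= 15.55

15.55


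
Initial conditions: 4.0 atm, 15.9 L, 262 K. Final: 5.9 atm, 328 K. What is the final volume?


P1V1/T1 = P2V2/T2
V2 = P1V1T2/(T1P2)
= 4.0×15.9×328/(262×5.9)
= 13.495 L

13.495 L


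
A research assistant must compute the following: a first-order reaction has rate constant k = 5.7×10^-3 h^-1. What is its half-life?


t½ = ln2/k = 0.693147/(5.7×10^-3 h^-1)
= 121.6 h

121.6 h


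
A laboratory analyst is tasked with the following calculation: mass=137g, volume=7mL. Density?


ρ = mass/volume
= 137/7
= 19.571 g/mL

19.571 g/mL


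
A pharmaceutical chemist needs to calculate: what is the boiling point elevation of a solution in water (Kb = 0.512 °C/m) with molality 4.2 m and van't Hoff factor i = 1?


ΔTb = Kb × m × i
= 0.512 × 4.2 × 1
= 2.1504 °C

2.1504 °C


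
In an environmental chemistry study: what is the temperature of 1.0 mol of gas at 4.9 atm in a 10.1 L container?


PV = nRT  (R = 0.08206 L·atm/(mol·K))
T = PV/(nR) = 4.9×10.1/(1.0×0.08206)
= 49.49/0.082060
= 603.10 K

603.10 K


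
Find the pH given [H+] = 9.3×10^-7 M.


pH = -log10([H+]) = -log10(9.3×10^-7)
= 7 - log10(9.3)
= 7 - 0.97
= 6.03

6.03


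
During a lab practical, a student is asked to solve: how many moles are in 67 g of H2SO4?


M(H2SO4) = 98.09 g/mol
n = mass/M = 67/98.09 = 0.683 mol

0.683 mol


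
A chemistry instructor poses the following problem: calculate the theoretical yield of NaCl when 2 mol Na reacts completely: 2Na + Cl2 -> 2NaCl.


Mole ratio NaCl:Na = 2:2
n(NaCl) = 2 × 2/2 = 2.000 mol
mass = 2.000 × 58.44 = 116.88 g

116.88 g


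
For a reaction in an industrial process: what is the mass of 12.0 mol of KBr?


M(KBr) = 119.0 g/mol
mass = n × M = 12.0 × 119.0 = 1428.00 g

1428.00 g


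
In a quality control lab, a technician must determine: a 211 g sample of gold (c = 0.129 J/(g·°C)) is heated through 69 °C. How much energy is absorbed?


q = mcΔT = 211 × 0.129 × 69
= 1878.11 J

1878.11 J


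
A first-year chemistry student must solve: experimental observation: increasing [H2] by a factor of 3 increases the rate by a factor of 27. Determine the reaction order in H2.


rate ∝ [H2]^n
3^n = 27 → n = 3
Order in H2: 3

3


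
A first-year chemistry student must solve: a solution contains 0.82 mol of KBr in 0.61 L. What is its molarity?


M = n/V = 0.82/0.61 = 1.344 mol/L

1.344 M


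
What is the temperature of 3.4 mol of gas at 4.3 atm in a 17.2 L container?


PV = nRT  (R = 0.08206 L·atm/(mol·K))
T = PV/(nR) = 4.3×17.2/(3.4×0.08206)
= 73.96/0.279004
= 265.09 K

265.09 K


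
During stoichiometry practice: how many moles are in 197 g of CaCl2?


M(CaCl2) = 110.98 g/mol
n = mass/M = 197/110.98 = 1.7751 mol

1.7751 mol


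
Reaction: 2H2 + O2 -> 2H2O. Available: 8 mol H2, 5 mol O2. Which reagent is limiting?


Mole ratio available / coefficient:
  H2: 8/2 = 4.000
  O2: 5/1 = 5.000
Smaller ratio is limiting.

H2


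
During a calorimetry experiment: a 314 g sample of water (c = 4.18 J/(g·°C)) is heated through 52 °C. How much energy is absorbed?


q = mcΔT = 314 × 4.18 × 52
= 68251.04 J

68251.04 J


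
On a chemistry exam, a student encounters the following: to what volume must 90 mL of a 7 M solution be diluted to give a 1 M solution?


C1V1 = C2V2
7 × 90 = 1 × V2
V2 = 630/1 = 630.0 mL

630.0 mL


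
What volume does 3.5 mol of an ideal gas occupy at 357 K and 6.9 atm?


PV = nRT  (R = 0.08206 L·atm/(mol·K))
V = nRT/P = 3.5×0.08206×357/6.9
= 14.86 L

14.86 L


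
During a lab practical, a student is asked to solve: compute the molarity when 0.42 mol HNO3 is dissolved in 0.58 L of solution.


M = n/V = 0.42/0.58 = 0.724 mol/L

0.724 M


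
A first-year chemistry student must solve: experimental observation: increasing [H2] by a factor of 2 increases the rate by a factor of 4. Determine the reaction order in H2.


rate ∝ [H2]^n
2^n = 4 → n = 2
Order in H2: 2

2
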